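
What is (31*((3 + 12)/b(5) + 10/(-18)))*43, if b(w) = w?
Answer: 29326/9 ≈ 3258.4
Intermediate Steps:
(31*((3 + 12)/b(5) + 10/(-18)))*43 = (31*((3 + 12)/5 + 10/(-18)))*43 = (31*(15*(1/5) + 10*(-1/18)))*43 = (31*(3 - 5/9))*43 = (31*(22/9))*43 = (682/9)*43 = 29326/9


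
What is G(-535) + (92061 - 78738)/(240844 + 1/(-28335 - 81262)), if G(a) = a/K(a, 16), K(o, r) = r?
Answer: -4699459885183/140777492624 ≈ -33.382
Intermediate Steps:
G(a) = a/16
G(-535) + (92061 - 78738)/(240844 + 1/(-28335 - 81262)) = (1/16)*(-535) + (92061 - 78738)/(240844 + 1/(-28335 - 81262)) = -535/16 + 13323/(240844 + 1/(-109597)) = -535/16 + 13323/(240844 - 1/109597) = -535/16 + 13323/(26395779867/109597) = -535/16 + 13323*(109597/26395779867) = -535/16 + 486720277/8798593289 = -4699459885183/140777492624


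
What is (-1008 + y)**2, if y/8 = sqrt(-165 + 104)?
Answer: 1012160 - 16128*I*sqrt(61) ≈ 1.0122e+6 - 1.2596e+5*I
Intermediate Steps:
y = 8*I*sqrt(61) (y = 8*sqrt(-165 + 104) = 8*sqrt(-61) = 8*(I*sqrt(61)) = 8*I*sqrt(61) ≈ 62.482*I)
(-1008 + y)**2 = (-1008 + 8*I*sqrt(61))**2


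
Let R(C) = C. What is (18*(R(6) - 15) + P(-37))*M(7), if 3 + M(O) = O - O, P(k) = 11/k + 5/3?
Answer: 17830/37 ≈ 481.89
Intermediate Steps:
P(k) = 5/3 + 11/k (P(k) = 11/k + 5*(⅓) = 11/k + 5/3 = 5/3 + 11/k)
M(O) = -3 (M(O) = -3 + (O - O) = -3 + 0 = -3)
(18*(R(6) - 15) + P(-37))*M(7) = (18*(6 - 15) + (5/3 + 11/(-37)))*(-3) = (18*(-9) + (5/3 + 11*(-1/37)))*(-3) = (-162 + (5/3 - 11/37))*(-3) = (-162 + 152/111)*(-3) = -17830/111*(-3) = 17830/37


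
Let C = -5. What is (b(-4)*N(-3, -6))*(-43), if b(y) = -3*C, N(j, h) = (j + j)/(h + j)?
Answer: -430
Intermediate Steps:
N(j, h) = 2*j/(h + j) (N(j, h) = (2*j)/(h + j) = 2*j/(h + j))
b(y) = 15 (b(y) = -3*(-5) = 15)
(b(-4)*N(-3, -6))*(-43) = (15*(2*(-3)/(-6 - 3)))*(-43) = (15*(2*(-3)/(-9)))*(-43) = (15*(2*(-3)*(-1/9)))*(-43) = (15*(2/3))*(-43) = 10*(-43) = -430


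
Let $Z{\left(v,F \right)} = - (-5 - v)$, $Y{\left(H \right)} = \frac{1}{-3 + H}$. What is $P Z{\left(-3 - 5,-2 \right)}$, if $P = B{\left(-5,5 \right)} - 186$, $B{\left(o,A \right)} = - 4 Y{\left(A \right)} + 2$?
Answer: $558$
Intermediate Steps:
$B{\left(o,A \right)} = 2 - \frac{4}{-3 + A}$ ($B{\left(o,A \right)} = - \frac{4}{-3 + A} + 2 = 2 - \frac{4}{-3 + A}$)
$Z{\left(v,F \right)} = 5 + v$
$P = -186$ ($P = \frac{2 \left(-5 + 5\right)}{-3 + 5} - 186 = 2 \cdot \frac{1}{2} \cdot 0 - 186 = 0 - 186 = -186$)
$P Z{\left(-3 - 5,-2 \right)} = - 186 \left(5 - 8\right) = \left(-186\right) \left(-3\right) = 558$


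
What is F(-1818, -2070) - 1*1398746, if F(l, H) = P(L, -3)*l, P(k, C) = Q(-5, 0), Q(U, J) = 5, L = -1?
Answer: -1407836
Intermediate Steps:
P(k, C) = 5
F(l, H) = 5*l
F(-1818, -2070) - 1*1398746 = 5*(-1818) - 1*1398746 = -9090 - 1398746 = -1407836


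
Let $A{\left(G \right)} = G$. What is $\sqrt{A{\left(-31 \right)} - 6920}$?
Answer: $i \sqrt{6951} \approx 83.373 i$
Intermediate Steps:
$\sqrt{A{\left(-31 \right)} - 6920} = \sqrt{-31 - 6920} = \sqrt{-6951} = i \sqrt{6951}$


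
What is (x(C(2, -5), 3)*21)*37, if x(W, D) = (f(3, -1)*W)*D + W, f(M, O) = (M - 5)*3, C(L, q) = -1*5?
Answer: 66045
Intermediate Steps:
C(L, q) = -5
f(M, O) = -15 + 3*M (f(M, O) = (-5 + M)*3 = -15 + 3*M)
x(W, D) = W - 6*D*W (x(W, D) = ((-15 + 3*3)*W)*D + W = ((-15 + 9)*W)*D + W = (-6*W)*D + W = -6*D*W + W = W - 6*D*W)
(x(C(2, -5), 3)*21)*37 = (-5*(1 - 6*3)*21)*37 = (-5*(1 - 18)*21)*37 = (-5*(-17)*21)*37 = (85*21)*37 = 1785*37 = 66045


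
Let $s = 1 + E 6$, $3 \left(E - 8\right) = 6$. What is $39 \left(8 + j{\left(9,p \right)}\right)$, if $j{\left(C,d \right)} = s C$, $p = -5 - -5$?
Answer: $21723$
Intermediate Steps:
$E = 10$ ($E = 8 + \frac{1}{3} \cdot 6 = 8 + 2 = 10$)
$s = 61$ ($s = 1 + 10 \cdot 6 = 1 + 60 = 61$)
$p = 0$ ($p = -5 + 5 = 0$)
$j{\left(C,d \right)} = 61 C$
$39 \left(8 + j{\left(9,p \right)}\right) = 39 \left(8 + 61 \cdot 9\right) = 39 \left(8 + 549\right) = 39 \cdot 557 = 21723$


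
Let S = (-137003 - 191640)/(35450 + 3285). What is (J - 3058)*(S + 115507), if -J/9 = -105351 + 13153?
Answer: 3698626768193448/38735 ≈ 9.5485e+10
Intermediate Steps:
J = 829782 (J = -9*(-105351 + 13153) = -9*(-92198) = 829782)
S = -328643/38735 ≈ -8.4844
(J - 3058)*(S + 115507) = (829782 - 3058)*(-328643/38735 + 115507) = 826724*(4473835002/38735) = 3698626768193448/38735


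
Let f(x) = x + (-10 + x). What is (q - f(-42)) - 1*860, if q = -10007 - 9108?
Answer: -19881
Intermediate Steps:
q = -19115
f(x) = -10 + 2*x
(q - f(-42)) - 1*860 = (-19115 - (-10 + 2*(-42))) - 1*860 = (-19115 - (-10 - 84)) - 860 = (-19115 - 1*(-94)) - 860 = (-19115 + 94) - 860 = -19021 - 860 = -19881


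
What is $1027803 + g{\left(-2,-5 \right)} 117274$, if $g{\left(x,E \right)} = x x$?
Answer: $1496899$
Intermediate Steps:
$g{\left(x,E \right)} = x^{2}$
$1027803 + g{\left(-2,-5 \right)} 117274 = 1027803 + \left(-2\right)^{2} \cdot 117274 = 1027803 + 4 \cdot 117274 = 1027803 + 469096 = 1496899$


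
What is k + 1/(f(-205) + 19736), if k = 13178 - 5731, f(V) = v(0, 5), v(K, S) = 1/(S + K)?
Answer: 734877412/98681 ≈ 7447.0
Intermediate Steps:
v(K, S) = 1/(K + S)
f(V) = 1/5 (f(V) = 1/(0 + 5) = 1/5)
k = 7447
k + 1/(f(-205) + 19736) = 7447 + 1/(1/5 + 19736) = 7447 + 1/(98681/5) = 7447 + 5/98681 = 734877412/98681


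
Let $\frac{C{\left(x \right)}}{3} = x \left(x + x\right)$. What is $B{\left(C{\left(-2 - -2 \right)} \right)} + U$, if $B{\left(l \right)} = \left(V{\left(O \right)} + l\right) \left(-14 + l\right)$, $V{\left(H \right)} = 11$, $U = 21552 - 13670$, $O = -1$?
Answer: $7728$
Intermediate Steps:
$C{\left(x \right)} = 6 x^{2}$ ($C{\left(x \right)} = 3 x \left(x + x\right) = 3 x 2 x = 3 \cdot 2 x^{2} = 6 x^{2}$)
$U = 7882$ ($U = 21552 - 13670 = 7882$)
$B{\left(l \right)} = \left(-14 + l\right) \left(11 + l\right)$ ($B{\left(l \right)} = \left(11 + l\right) \left(-14 + l\right) = \left(-14 + l\right) \left(11 + l\right)$)
$B{\left(C{\left(-2 - -2 \right)} \right)} + U = \left(-154 + \left(6 \left(-2 - -2\right)^{2}\right)^{2} - 3 \cdot 6 \left(-2 - -2\right)^{2}\right) + 7882 = \left(-154 + \left(6 \left(-2 + 2\right)^{2}\right)^{2} - 3 \cdot 6 \left(-2 + 2\right)^{2}\right) + 7882 = \left(-154 + \left(6 \cdot 0^{2}\right)^{2} - 3 \cdot 6 \cdot 0^{2}\right) + 7882 = \left(-154 + \left(6 \cdot 0\right)^{2} - 3 \cdot 6 \cdot 0\right) + 7882 = \left(-154 + 0^{2} - 0\right) + 7882 = \left(-154 + 0 + 0\right) + 7882 = -154 + 7882 = 7728$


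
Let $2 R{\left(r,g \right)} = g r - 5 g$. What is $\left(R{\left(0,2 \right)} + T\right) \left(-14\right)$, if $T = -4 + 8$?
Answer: $14$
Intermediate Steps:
$T = 4$
$R{\left(r,g \right)} = - \frac{5 g}{2} + \frac{g r}{2}$ ($R{\left(r,g \right)} = \frac{g r - 5 g}{2} = \frac{- 5 g + g r}{2} = - \frac{5 g}{2} + \frac{g r}{2}$)
$\left(R{\left(0,2 \right)} + T\right) \left(-14\right) = \left(\frac{1}{2} \cdot 2 \left(-5 + 0\right) + 4\right) \left(-14\right) = \left(\frac{1}{2} \cdot 2 \left(-5\right) + 4\right) \left(-14\right) = \left(-5 + 4\right) \left(-14\right) = \left(-1\right) \left(-14\right) = 14$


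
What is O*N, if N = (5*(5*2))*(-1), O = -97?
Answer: 4850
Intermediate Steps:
N = -50 (N = (5*10)*(-1) = 50*(-1) = -50)
O*N = -97*(-50) = 4850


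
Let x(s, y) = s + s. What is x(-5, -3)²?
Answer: 100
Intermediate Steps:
x(s, y) = 2*s
x(-5, -3)² = (2*(-5))² = (-10)² = 100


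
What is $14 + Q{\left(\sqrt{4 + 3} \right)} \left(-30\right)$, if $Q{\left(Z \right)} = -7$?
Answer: $224$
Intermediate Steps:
$14 + Q{\left(\sqrt{4 + 3} \right)} \left(-30\right) = 14 - -210 = 14 + 210 = 224$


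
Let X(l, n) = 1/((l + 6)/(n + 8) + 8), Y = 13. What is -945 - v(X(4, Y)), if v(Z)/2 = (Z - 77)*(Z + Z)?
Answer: -7197960/7921 ≈ -908.72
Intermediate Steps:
X(l, n) = 1/(8 + (6 + l)/(8 + n)) (X(l, n) = 1/((6 + l)/(8 + n) + 8) = 1/(8 + (6 + l)/(8 + n)))
v(Z) = 4*Z*(-77 + Z) (v(Z) = 2*((Z - 77)*(Z + Z)) = 2*((-77 + Z)*(2*Z)) = 2*(2*Z*(-77 + Z)) = 4*Z*(-77 + Z))
-945 - v(X(4, Y)) = -945 - 4*(8 + 13)/(70 + 4 + 8*13)*(-77 + (8 + 13)/(70 + 4 + 8*13)) = -945 - 4*21/(70 + 4 + 104)*(-77 + 21/(70 + 4 + 104)) = -945 - 4*21/178*(-77 + 21/178) = -945 - 4*(1/178)*21*(-77 + (1/178)*21) = -945 - 4*21*(-77 + 21/178)/178 = -945 - 4*21*(-13685)/(178*178) = -945 - 1*(-287385/7921) = -945 + 287385/7921 = -7197960/7921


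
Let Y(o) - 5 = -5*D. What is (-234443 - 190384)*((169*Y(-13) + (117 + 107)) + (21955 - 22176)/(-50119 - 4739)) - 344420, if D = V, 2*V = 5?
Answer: 4049990987999/9143 ≈ 4.4296e+8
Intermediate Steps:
V = 5/2 (V = (1/2)*5 = 5/2 ≈ 2.5000)
D = 5/2 ≈ 2.5000
Y(o) = -15/2 (Y(o) = 5 - 5*5/2 = 5 - 25/2 = -15/2)
(-234443 - 190384)*((169*Y(-13) + (117 + 107)) + (21955 - 22176)/(-50119 - 4739)) - 344420 = (-234443 - 190384)*((169*(-15/2) + (117 + 107)) + (21955 - 22176)/(-50119 - 4739)) - 344420 = -424827*((-2535/2 + 224) - 221/(-54858)) - 344420 = -424827*(-2087/2 - 221*(-1/54858)) - 344420 = -424827*(-2087/2 + 221/54858) - 344420 = -424827*(-28622051/27429) - 344420 = 4053140020059/9143 - 344420 = 4049990987999/9143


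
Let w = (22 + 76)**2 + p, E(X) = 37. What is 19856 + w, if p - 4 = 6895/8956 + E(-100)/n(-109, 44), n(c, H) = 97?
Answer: 25597319835/868732 ≈ 29465.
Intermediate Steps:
p = 4475115/868732 (p = 4 + (6895/8956 + 37/97) = 4 + 1000187/868732 = 4475115/868732 ≈ 5.1513)
w = 8347777243/868732 (w = (22 + 76)**2 + 4475115/868732 = 98**2 + 4475115/868732 = 9604 + 4475115/868732 = 8347777243/868732 ≈ 9609.2)
19856 + w = 19856 + 8347777243/868732 = 25597319835/868732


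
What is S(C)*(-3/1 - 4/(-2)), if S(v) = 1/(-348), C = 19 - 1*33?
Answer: 1/348 ≈ 0.0028736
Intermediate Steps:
C = -14 (C = 19 - 33 = -14)
S(v) = -1/348
S(C)*(-3/1 - 4/(-2)) = -(-3/1 - 4/(-2))/348 = -(-3*1 - 4*(-½))/348 = -(-3 + 2)/348 = -1/348*(-1) = 1/348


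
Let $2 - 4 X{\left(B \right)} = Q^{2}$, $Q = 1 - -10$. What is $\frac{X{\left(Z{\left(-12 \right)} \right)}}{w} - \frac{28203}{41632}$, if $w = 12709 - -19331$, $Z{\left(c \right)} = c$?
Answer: $- \frac{56553917}{83368080} \approx -0.67836$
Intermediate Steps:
$Q = 11$ ($Q = 1 + 10 = 11$)
$X{\left(B \right)} = - \frac{119}{4}$ ($X{\left(B \right)} = \frac{1}{2} - \frac{11^{2}}{4} = \frac{1}{2} - \frac{121}{4} = - \frac{119}{4}$)
$w = 32040$ ($w = 12709 + 19331 = 32040$)
$\frac{X{\left(Z{\left(-12 \right)} \right)}}{w} - \frac{28203}{41632} = - \frac{119}{4 \cdot 32040} - \frac{28203}{41632} = \left(- \frac{119}{4}\right) \frac{1}{32040} - \frac{28203}{41632} = - \frac{119}{128160} - \frac{28203}{41632} = - \frac{56553917}{83368080}$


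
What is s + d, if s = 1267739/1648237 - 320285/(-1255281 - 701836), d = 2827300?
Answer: 9120286576079837708/3225792652729 ≈ 2.8273e+6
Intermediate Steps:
s = 3009019136008/3225792652729 (s = 1267739*(1/1648237) - 320285/(-1957117) = 1267739/1648237 - 320285*(-1/1957117) = 1267739/1648237 + 320285/1957117 = 3009019136008/3225792652729 ≈ 0.93280)
s + d = 3009019136008/3225792652729 + 2827300 = 9120286576079837708/3225792652729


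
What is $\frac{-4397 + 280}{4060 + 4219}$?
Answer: $- \frac{4117}{8279} \approx -0.49728$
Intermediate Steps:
$\frac{-4397 + 280}{4060 + 4219} = - \frac{4117}{8279}$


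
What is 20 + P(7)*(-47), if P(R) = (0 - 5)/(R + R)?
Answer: 515/14 ≈ 36.786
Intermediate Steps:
P(R) = -5/(2*R) (P(R) = -5*1/(2*R) = -5/(2*R))
20 + P(7)*(-47) = 20 - 5/2/7*(-47) = 20 - 5/2*⅐*(-47) = 20 - 5/14*(-47) = 20 + 235/14 = 515/14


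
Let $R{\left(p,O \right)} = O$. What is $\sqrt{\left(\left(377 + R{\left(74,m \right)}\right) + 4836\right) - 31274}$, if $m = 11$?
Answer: $5 i \sqrt{1042} \approx 161.4 i$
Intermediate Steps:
$\sqrt{\left(\left(377 + R{\left(74,m \right)}\right) + 4836\right) - 31274} = \sqrt{\left(\left(377 + 11\right) + 4836\right) - 31274} = \sqrt{\left(388 + 4836\right) - 31274} = \sqrt{5224 - 31274} = \sqrt{-26050} = 5 i \sqrt{1042}$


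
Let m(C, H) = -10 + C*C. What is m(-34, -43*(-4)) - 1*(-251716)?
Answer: 252862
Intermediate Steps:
m(C, H) = -10 + C²
m(-34, -43*(-4)) - 1*(-251716) = (-10 + (-34)²) - 1*(-251716) = (-10 + 1156) + 251716 = 1146 + 251716 = 252862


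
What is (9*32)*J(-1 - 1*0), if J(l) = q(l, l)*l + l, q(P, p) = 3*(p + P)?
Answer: 1440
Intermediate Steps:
q(P, p) = 3*P + 3*p (q(P, p) = 3*(P + p) = 3*P + 3*p)
J(l) = l + 6*l² (J(l) = (3*l + 3*l)*l + l = (6*l)*l + l = 6*l² + l = l + 6*l²)
(9*32)*J(-1 - 1*0) = (9*32)*((-1 - 1*0)*(1 + 6*(-1 - 1*0))) = 288*((-1 + 0)*(1 + 6*(-1 + 0))) = 288*(-(1 + 6*(-1))) = 288*(-(1 - 6)) = 288*(-1*(-5)) = 288*5 = 1440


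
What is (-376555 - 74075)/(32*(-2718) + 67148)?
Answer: 225315/9914 ≈ 22.727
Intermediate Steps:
(-376555 - 74075)/(32*(-2718) + 67148) = -450630/(-86976 + 67148) = -450630/(-19828) = -450630*(-1/19828) = 225315/9914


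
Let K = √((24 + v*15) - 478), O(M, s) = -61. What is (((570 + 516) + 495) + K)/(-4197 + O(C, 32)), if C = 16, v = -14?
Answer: -1581/4258 - I*√166/2129 ≈ -0.3713 - 0.0060517*I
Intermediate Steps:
K = 2*I*√166 (K = √((24 - 14*15) - 478) = √((24 - 210) - 478) = √(-186 - 478) = √(-664) = 2*I*√166 ≈ 25.768*I)
(((570 + 516) + 495) + K)/(-4197 + O(C, 32)) = (((570 + 516) + 495) + 2*I*√166)/(-4197 - 61) = ((1086 + 495) + 2*I*√166)/(-4258) = (1581 + 2*I*√166)*(-1/4258) = -1581/4258 - I*√166/2129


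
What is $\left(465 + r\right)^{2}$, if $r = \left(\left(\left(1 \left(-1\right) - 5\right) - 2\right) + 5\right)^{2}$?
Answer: $224676$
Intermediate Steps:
$r = 9$ ($r = \left(\left(\left(-1 - 5\right) - 2\right) + 5\right)^{2} = \left(\left(-6 - 2\right) + 5\right)^{2} = \left(-8 + 5\right)^{2} = \left(-3\right)^{2} = 9$)
$\left(465 + r\right)^{2} = \left(465 + 9\right)^{2} = 474^{2} = 224676$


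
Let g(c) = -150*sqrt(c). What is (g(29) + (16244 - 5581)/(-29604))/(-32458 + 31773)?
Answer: 10663/20278740 + 30*sqrt(29)/137 ≈ 1.1798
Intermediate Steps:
(g(29) + (16244 - 5581)/(-29604))/(-32458 + 31773) = (-150*sqrt(29) + (16244 - 5581)/(-29604))/(-32458 + 31773) = (-150*sqrt(29) + 10663*(-1/29604))/(-685) = (-150*sqrt(29) - 10663/29604)*(-1/685) = (-10663/29604 - 150*sqrt(29))*(-1/685) = 10663/20278740 + 30*sqrt(29)/137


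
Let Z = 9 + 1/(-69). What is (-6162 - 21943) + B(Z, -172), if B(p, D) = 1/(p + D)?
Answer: -316125109/11248 ≈ -28105.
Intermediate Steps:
Z = 620/69 (Z = 9 - 1/69 = 620/69 ≈ 8.9855)
B(p, D) = 1/(D + p)
(-6162 - 21943) + B(Z, -172) = (-6162 - 21943) + 1/(-172 + 620/69) = -28105 + 1/(-11248/69) = -28105 - 69/11248 = -316125109/11248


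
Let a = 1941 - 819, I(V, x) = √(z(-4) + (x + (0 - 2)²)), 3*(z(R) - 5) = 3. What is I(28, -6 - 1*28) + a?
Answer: 1122 + 2*I*√6 ≈ 1122.0 + 4.899*I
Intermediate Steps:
z(R) = 6 (z(R) = 5 + (⅓)*3 = 5 + 1 = 6)
I(V, x) = √(10 + x) (I(V, x) = √(6 + (x + (0 - 2)²)) = √(6 + (x + (-2)²)) = √(6 + (x + 4)) = √(6 + (4 + x)) = √(10 + x))
a = 1122
I(28, -6 - 1*28) + a = √(10 + (-6 - 1*28)) + 1122 = √(10 + (-6 - 28)) + 1122 = √(10 - 34) + 1122 = √(-24) + 1122 = 2*I*√6 + 1122 = 1122 + 2*I*√6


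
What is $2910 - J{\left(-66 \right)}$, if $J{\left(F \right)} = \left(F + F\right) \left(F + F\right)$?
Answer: $-14514$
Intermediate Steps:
$J{\left(F \right)} = 4 F^{2}$ ($J{\left(F \right)} = 2 F 2 F = 4 F^{2}$)
$2910 - J{\left(-66 \right)} = 2910 - 4 \left(-66\right)^{2} = 2910 - 4 \cdot 4356 = 2910 - 17424 = -14514$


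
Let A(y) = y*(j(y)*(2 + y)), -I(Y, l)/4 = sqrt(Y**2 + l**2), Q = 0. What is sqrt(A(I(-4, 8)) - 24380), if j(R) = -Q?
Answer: 2*I*sqrt(6095) ≈ 156.14*I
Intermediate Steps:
j(R) = 0 (j(R) = -1*0 = 0)
I(Y, l) = -4*sqrt(Y**2 + l**2)
A(y) = 0 (A(y) = y*(0*(2 + y)) = y*0 = 0)
sqrt(A(I(-4, 8)) - 24380) = sqrt(0 - 24380) = sqrt(-24380) = 2*I*sqrt(6095)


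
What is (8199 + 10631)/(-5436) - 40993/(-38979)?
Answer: -9465493/3923886 ≈ -2.4123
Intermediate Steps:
(8199 + 10631)/(-5436) - 40993/(-38979) = 18830*(-1/5436) - 40993*(-1/38979) = -9415/2718 + 40993/38979 = -9465493/3923886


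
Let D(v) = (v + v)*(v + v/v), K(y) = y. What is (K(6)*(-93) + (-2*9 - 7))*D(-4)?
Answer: -13992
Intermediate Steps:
D(v) = 2*v*(1 + v) (D(v) = (2*v)*(v + 1) = (2*v)*(1 + v) = 2*v*(1 + v))
(K(6)*(-93) + (-2*9 - 7))*D(-4) = (6*(-93) + (-2*9 - 7))*(2*(-4)*(1 - 4)) = (-558 + (-18 - 7))*(2*(-4)*(-3)) = (-558 - 25)*24 = -583*24 = -13992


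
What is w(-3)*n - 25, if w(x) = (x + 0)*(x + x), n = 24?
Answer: 407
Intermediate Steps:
w(x) = 2*x² (w(x) = x*(2*x) = 2*x²)
w(-3)*n - 25 = (2*(-3)²)*24 - 25 = (2*9)*24 - 25 = 18*24 - 25 = 432 - 25 = 407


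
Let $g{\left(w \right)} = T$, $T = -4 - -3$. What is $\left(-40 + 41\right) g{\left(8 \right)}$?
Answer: $-1$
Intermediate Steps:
$T = -1$ ($T = -4 + 3 = -1$)
$g{\left(w \right)} = -1$
$\left(-40 + 41\right) g{\left(8 \right)} = \left(-40 + 41\right) \left(-1\right) = 1 \left(-1\right) = -1$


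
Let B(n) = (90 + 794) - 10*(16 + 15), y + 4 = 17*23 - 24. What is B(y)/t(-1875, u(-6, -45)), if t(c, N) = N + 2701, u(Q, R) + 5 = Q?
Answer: 287/1345 ≈ 0.21338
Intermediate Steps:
u(Q, R) = -5 + Q
t(c, N) = 2701 + N
y = 363 (y = -4 + (17*23 - 24) = -4 + (391 - 24) = -4 + 367 = 363)
B(n) = 574 (B(n) = 884 - 10*31 = 884 - 310 = 574)
B(y)/t(-1875, u(-6, -45)) = 574/(2701 + (-5 - 6)) = 574/(2701 - 11) = 574/2690 = 574*(1/2690) = 287/1345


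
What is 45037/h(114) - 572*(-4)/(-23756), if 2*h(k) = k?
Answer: 267442139/338523 ≈ 790.03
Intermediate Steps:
h(k) = k/2
45037/h(114) - 572*(-4)/(-23756) = 45037/(((½)*114)) - 572*(-4)/(-23756) = 45037/57 + 2288*(-1/23756) = 45037*(1/57) - 572/5939 = 45037/57 - 572/5939 = 267442139/338523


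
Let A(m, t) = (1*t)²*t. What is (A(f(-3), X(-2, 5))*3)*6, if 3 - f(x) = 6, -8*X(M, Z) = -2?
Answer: 9/32 ≈ 0.28125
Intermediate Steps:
X(M, Z) = ¼ (X(M, Z) = -⅛*(-2) = ¼)
f(x) = -3 (f(x) = 3 - 1*6 = 3 - 6 = -3)
A(m, t) = t³ (A(m, t) = t²*t = t³)
(A(f(-3), X(-2, 5))*3)*6 = ((¼)³*3)*6 = ((1/64)*3)*6 = (3/64)*6 = 9/32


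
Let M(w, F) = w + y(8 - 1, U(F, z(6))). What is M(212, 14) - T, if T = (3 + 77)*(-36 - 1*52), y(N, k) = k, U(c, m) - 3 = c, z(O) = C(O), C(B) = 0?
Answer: 7269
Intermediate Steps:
z(O) = 0
U(c, m) = 3 + c
T = -7040 (T = 80*(-36 - 52) = 80*(-88) = -7040)
M(w, F) = 3 + F + w (M(w, F) = w + (3 + F) = 3 + F + w)
M(212, 14) - T = (3 + 14 + 212) - 1*(-7040) = 229 + 7040 = 7269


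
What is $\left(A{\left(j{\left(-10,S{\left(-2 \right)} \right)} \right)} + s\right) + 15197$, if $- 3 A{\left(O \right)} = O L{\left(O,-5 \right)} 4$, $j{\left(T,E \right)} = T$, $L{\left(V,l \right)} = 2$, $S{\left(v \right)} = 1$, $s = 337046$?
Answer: $\frac{1056809}{3} \approx 3.5227 \cdot 10^{5}$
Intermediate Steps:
$A{\left(O \right)} = - \frac{8 O}{3}$ ($A{\left(O \right)} = - \frac{O 2 \cdot 4}{3} = - \frac{2 O 4}{3} = - \frac{8 O}{3}$)
$\left(A{\left(j{\left(-10,S{\left(-2 \right)} \right)} \right)} + s\right) + 15197 = \left(\left(- \frac{8}{3}\right) \left(-10\right) + 337046\right) + 15197 = \left(\frac{80}{3} + 337046\right) + 15197 = \frac{1011218}{3} + 15197 = \frac{1056809}{3}$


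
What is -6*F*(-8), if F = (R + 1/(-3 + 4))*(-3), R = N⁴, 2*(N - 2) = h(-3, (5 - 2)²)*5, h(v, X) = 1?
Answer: -59193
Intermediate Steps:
N = 9/2 (N = 2 + (1*5)/2 = 2 + (½)*5 = 2 + 5/2 = 9/2 ≈ 4.5000)
R = 6561/16 (R = (9/2)⁴ = 6561/16 ≈ 410.06)
F = -19731/16 (F = (6561/16 + 1/(-3 + 4))*(-3) = (6561/16 + 1/1)*(-3) = (6561/16 + 1)*(-3) = (6577/16)*(-3) = -19731/16 ≈ -1233.2)
-6*F*(-8) = -6*(-19731/16)*(-8) = (59193/8)*(-8) = -59193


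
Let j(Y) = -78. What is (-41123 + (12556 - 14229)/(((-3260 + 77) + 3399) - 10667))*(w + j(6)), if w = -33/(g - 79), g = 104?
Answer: 4869962448/1493 ≈ 3.2619e+6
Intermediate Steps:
w = -33/25 (w = -33/(104 - 79) = -33/25 ≈ -1.3200)
(-41123 + (12556 - 14229)/(((-3260 + 77) + 3399) - 10667))*(w + j(6)) = (-41123 + (12556 - 14229)/(((-3260 + 77) + 3399) - 10667))*(-33/25 - 78) = (-41123 - 1673/((-3183 + 3399) - 10667))*(-1983/25) = (-41123 - 1673/(216 - 10667))*(-1983/25) = (-41123 - 1673/(-10451))*(-1983/25) = (-41123 - 1673*(-1/10451))*(-1983/25) = (-41123 + 239/1493)*(-1983/25) = -61396400/1493*(-1983/25) = 4869962448/1493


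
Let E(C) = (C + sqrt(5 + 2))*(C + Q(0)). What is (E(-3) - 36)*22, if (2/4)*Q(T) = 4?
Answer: -1122 + 110*sqrt(7) ≈ -830.97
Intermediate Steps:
Q(T) = 8 (Q(T) = 2*4 = 8)
E(C) = (8 + C)*(C + sqrt(7)) (E(C) = (C + sqrt(5 + 2))*(C + 8) = (C + sqrt(7))*(8 + C) = (8 + C)*(C + sqrt(7)))
(E(-3) - 36)*22 = (((-3)**2 + 8*(-3) + 8*sqrt(7) - 3*sqrt(7)) - 36)*22 = ((9 - 24 + 8*sqrt(7) - 3*sqrt(7)) - 36)*22 = ((-15 + 5*sqrt(7)) - 36)*22 = (-51 + 5*sqrt(7))*22 = -1122 + 110*sqrt(7)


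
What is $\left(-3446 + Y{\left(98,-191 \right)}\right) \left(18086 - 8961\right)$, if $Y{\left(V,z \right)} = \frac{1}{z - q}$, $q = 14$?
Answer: $- \frac{1289236575}{41} \approx -3.1445 \cdot 10^{7}$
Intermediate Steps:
$Y{\left(V,z \right)} = \frac{1}{-14 + z}$ ($Y{\left(V,z \right)} = \frac{1}{z - 14} = \frac{1}{-14 + z}$)
$\left(-3446 + Y{\left(98,-191 \right)}\right) \left(18086 - 8961\right) = \left(-3446 + \frac{1}{-14 - 191}\right) \left(18086 - 8961\right) = \left(-3446 + \frac{1}{-205}\right) 9125 = \left(-3446 - \frac{1}{205}\right) 9125 = \left(- \frac{706431}{205}\right) 9125 = - \frac{1289236575}{41}$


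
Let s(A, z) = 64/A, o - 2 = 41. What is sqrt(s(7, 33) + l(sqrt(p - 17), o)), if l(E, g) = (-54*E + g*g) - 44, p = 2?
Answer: 3*sqrt(9877 - 294*I*sqrt(15))/7 ≈ 42.663 - 2.4511*I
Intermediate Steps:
o = 43 (o = 2 + 41 = 43)
l(E, g) = -44 + g**2 - 54*E (l(E, g) = (-54*E + g**2) - 44 = (g**2 - 54*E) - 44 = -44 + g**2 - 54*E)
sqrt(s(7, 33) + l(sqrt(p - 17), o)) = sqrt(64/7 + (-44 + 43**2 - 54*sqrt(2 - 17))) = sqrt(64*(1/7) + (-44 + 1849 - 54*I*sqrt(15))) = sqrt(64/7 + (-44 + 1849 - 54*I*sqrt(15))) = sqrt(64/7 + (1805 - 54*I*sqrt(15))) = sqrt(12699/7 - 54*I*sqrt(15))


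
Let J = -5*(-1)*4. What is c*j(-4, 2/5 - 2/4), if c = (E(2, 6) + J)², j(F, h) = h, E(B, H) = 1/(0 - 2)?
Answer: -1521/40 ≈ -38.025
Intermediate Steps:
E(B, H) = -½ (E(B, H) = 1/(-2) = -½)
J = 20 (J = 5*4 = 20)
c = 1521/4 (c = (-½ + 20)² = (39/2)² = 1521/4 ≈ 380.25)
c*j(-4, 2/5 - 2/4) = 1521*(2/5 - 2/4)/4 = 1521*(2*(⅕) - 2*¼)/4 = 1521*(⅖ - ½)/4 = (1521/4)*(-⅒) = -1521/40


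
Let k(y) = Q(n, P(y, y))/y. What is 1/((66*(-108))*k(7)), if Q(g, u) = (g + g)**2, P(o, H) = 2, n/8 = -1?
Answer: -7/1824768 ≈ -3.8361e-6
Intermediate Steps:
n = -8 (n = 8*(-1) = -8)
Q(g, u) = 4*g**2 (Q(g, u) = (2*g)**2 = 4*g**2)
k(y) = 256/y (k(y) = (4*(-8)**2)/y = (4*64)/y = 256/y)
1/((66*(-108))*k(7)) = 1/((66*(-108))*(256/7)) = 1/(-1824768/7) = -7/1824768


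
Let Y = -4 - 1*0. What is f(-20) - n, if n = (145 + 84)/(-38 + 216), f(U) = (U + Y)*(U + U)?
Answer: 170651/178 ≈ 958.71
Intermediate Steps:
Y = -4 (Y = -4 + 0 = -4)
f(U) = 2*U*(-4 + U) (f(U) = (U - 4)*(U + U) = (-4 + U)*(2*U) = 2*U*(-4 + U))
n = 229/178 ≈ 1.2865
f(-20) - n = 2*(-20)*(-4 - 20) - 1*229/178 = 2*(-20)*(-24) - 229/178 = 960 - 229/178 = 170651/178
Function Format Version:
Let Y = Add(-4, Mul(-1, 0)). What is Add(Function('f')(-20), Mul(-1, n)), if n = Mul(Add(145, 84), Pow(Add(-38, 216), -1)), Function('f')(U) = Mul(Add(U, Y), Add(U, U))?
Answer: Rational(170651, 178) ≈ 958.71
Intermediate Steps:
Y = -4 (Y = Add(-4, 0) = -4)
Function('f')(U) = Mul(2, U, Add(-4, U)) (Function('f')(U) = Mul(Add(U, -4), Add(U, U)) = Mul(Add(-4, U), Mul(2, U)) = Mul(2, U, Add(-4, U)))
n = Rational(229, 178) (n = Mul(229, Pow(178, -1)) = Mul(229, Rational(1, 178)) = Rational(229, 178) ≈ 1.2865)
Add(Function('f')(-20), Mul(-1, n)) = Add(Mul(2, -20, Add(-4, -20)), Mul(-1, Rational(229, 178))) = Add(Mul(2, -20, -24), Rational(-229, 178)) = Add(960, Rational(-229, 178)) = Rational(170651, 178)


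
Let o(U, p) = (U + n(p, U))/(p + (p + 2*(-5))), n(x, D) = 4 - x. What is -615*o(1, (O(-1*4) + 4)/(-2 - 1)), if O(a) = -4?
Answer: 615/2 ≈ 307.50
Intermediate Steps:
o(U, p) = (4 + U - p)/(-10 + 2*p) (o(U, p) = (U + (4 - p))/(p + (p + 2*(-5))) = (4 + U - p)/(p + (p - 10)) = (4 + U - p)/(p + (-10 + p)) = (4 + U - p)/(-10 + 2*p))
-615*o(1, (O(-1*4) + 4)/(-2 - 1)) = -615*(4 + 1 - (-4 + 4)/(-2 - 1))/(2*(-5 + (-4 + 4)/(-2 - 1))) = -615*(4 + 1 - 0/(-3))/(2*(-5 + 0/(-3))) = -615*(4 + 1 - 0*(-1)/3)/(2*(-5 + 0*(-1/3))) = -615*(4 + 1 - 1*0)/(2*(-5 + 0)) = -615*(4 + 1 + 0)/(2*(-5)) = -615*(-1)*5/(2*5) = -615*(-1/2) = 615/2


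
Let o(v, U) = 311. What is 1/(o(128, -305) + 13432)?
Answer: 1/13743 ≈ 7.2764e-5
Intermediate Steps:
1/(o(128, -305) + 13432) = 1/(311 + 13432) = 1/13743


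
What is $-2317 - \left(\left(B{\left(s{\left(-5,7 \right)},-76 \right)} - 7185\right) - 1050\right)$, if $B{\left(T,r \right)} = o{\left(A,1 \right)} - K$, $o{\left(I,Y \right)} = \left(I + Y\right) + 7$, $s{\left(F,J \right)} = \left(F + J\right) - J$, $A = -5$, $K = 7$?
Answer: $5922$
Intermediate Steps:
$s{\left(F,J \right)} = F$
$o{\left(I,Y \right)} = 7 + I + Y$
$B{\left(T,r \right)} = -4$ ($B{\left(T,r \right)} = \left(7 - 5 + 1\right) - 7 = 3 - 7 = -4$)
$-2317 - \left(\left(B{\left(s{\left(-5,7 \right)},-76 \right)} - 7185\right) - 1050\right) = -2317 - \left(\left(-4 - 7185\right) - 1050\right) = -2317 - \left(-7189 - 1050\right) = -2317 - -8239 = -2317 + 8239 = 5922$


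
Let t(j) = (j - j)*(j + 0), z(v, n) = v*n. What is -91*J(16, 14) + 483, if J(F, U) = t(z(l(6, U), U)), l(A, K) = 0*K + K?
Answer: 483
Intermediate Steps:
l(A, K) = K (l(A, K) = 0 + K = K)
z(v, n) = n*v
t(j) = 0 (t(j) = 0*j = 0)
J(F, U) = 0
-91*J(16, 14) + 483 = -91*0 + 483 = 0 + 483 = 483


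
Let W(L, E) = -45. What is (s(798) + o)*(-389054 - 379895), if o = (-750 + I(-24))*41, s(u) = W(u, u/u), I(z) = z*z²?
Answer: 459507774471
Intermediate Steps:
I(z) = z³
s(u) = -45
o = -597534 (o = (-750 + (-24)³)*41 = (-750 - 13824)*41 = -14574*41 = -597534)
(s(798) + o)*(-389054 - 379895) = (-45 - 597534)*(-389054 - 379895) = -597579*(-768949) = 459507774471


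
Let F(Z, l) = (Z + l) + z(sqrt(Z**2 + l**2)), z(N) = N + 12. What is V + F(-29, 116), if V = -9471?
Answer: -9372 + 29*sqrt(17) ≈ -9252.4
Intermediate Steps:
z(N) = 12 + N
F(Z, l) = 12 + Z + l + sqrt(Z**2 + l**2) (F(Z, l) = (Z + l) + (12 + sqrt(Z**2 + l**2)) = 12 + Z + l + sqrt(Z**2 + l**2))
V + F(-29, 116) = -9471 + (12 - 29 + 116 + sqrt((-29)**2 + 116**2)) = -9471 + (12 - 29 + 116 + sqrt(841 + 13456)) = -9471 + (12 - 29 + 116 + sqrt(14297)) = -9471 + (12 - 29 + 116 + 29*sqrt(17)) = -9471 + (99 + 29*sqrt(17)) = -9372 + 29*sqrt(17)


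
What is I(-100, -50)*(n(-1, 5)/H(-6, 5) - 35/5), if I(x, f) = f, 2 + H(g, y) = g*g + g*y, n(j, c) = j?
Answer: 725/2 ≈ 362.50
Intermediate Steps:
H(g, y) = -2 + g² + g*y (H(g, y) = -2 + (g*g + g*y) = -2 + (g² + g*y) = -2 + g² + g*y)
I(-100, -50)*(n(-1, 5)/H(-6, 5) - 35/5) = -50*(-1/(-2 + (-6)² - 6*5) - 35/5) = -50*(-1/(-2 + 36 - 30) - 35*⅕) = -50*(-1/4 - 7) = -50*(-1*¼ - 7) = -50*(-¼ - 7) = -50*(-29/4) = 725/2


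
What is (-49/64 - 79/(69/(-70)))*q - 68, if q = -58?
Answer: -10315775/2208 ≈ -4672.0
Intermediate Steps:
(-49/64 - 79/(69/(-70)))*q - 68 = (-49/64 - 79/(69/(-70)))*(-58) - 68 = (-49*1/64 - 79/(69*(-1/70)))*(-58) - 68 = (-49/64 - 79/(-69/70))*(-58) - 68 = (-49/64 - 79*(-70/69))*(-58) - 68 = (-49/64 + 5530/69)*(-58) - 68 = (350539/4416)*(-58) - 68 = -10165631/2208 - 68 = -10315775/2208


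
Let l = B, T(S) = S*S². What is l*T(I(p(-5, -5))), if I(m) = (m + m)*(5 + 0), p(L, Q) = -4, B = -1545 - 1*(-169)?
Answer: 88064000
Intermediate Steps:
B = -1376 (B = -1545 + 169 = -1376)
I(m) = 10*m (I(m) = (2*m)*5 = 10*m)
T(S) = S³
l = -1376
l*T(I(p(-5, -5))) = -1376*(10*(-4))³ = -1376*(-40)³ = -1376*(-64000) = 88064000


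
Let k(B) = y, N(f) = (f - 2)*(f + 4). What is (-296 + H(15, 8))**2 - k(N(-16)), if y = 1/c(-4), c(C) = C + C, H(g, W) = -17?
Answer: 783753/8 ≈ 97969.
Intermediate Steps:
N(f) = (-2 + f)*(4 + f)
c(C) = 2*C
y = -1/8 (y = 1/(2*(-4)) = 1/(-8) = -1/8 ≈ -0.12500)
k(B) = -1/8
(-296 + H(15, 8))**2 - k(N(-16)) = (-296 - 17)**2 - 1*(-1/8) = (-313)**2 + 1/8 = 97969 + 1/8 = 783753/8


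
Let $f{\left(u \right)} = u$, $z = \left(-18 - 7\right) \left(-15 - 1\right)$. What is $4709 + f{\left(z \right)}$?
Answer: $5109$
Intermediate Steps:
$z = 400$ ($z = \left(-25\right) \left(-16\right) = 400$)
$4709 + f{\left(z \right)} = 4709 + 400 = 5109$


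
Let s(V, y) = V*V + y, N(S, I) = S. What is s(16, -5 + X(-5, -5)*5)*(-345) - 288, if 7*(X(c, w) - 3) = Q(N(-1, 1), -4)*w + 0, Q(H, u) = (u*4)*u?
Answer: -92406/7 ≈ -13201.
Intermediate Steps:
Q(H, u) = 4*u² (Q(H, u) = (4*u)*u = 4*u²)
X(c, w) = 3 + 64*w/7 (X(c, w) = 3 + ((4*(-4)²)*w + 0)/7 = 3 + ((4*16)*w + 0)/7 = 3 + (64*w + 0)/7 = 3 + (64*w)/7 = 3 + 64*w/7)
s(V, y) = y + V² (s(V, y) = V² + y = y + V²)
s(16, -5 + X(-5, -5)*5)*(-345) - 288 = ((-5 + (3 + (64/7)*(-5))*5) + 16²)*(-345) - 288 = ((-5 + (3 - 320/7)*5) + 256)*(-345) - 288 = ((-5 - 299/7*5) + 256)*(-345) - 288 = ((-5 - 1495/7) + 256)*(-345) - 288 = (-1530/7 + 256)*(-345) - 288 = (262/7)*(-345) - 288 = -90390/7 - 288 = -92406/7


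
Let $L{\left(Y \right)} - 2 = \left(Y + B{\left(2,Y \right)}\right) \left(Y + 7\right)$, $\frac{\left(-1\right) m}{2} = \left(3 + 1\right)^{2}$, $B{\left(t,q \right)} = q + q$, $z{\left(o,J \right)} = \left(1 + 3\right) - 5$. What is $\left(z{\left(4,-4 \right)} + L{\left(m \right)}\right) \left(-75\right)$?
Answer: $-180075$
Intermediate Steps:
$z{\left(o,J \right)} = -1$ ($z{\left(o,J \right)} = 4 - 5 = -1$)
$B{\left(t,q \right)} = 2 q$
$m = -32$ ($m = - 2 \left(3 + 1\right)^{2} = - 2 \cdot 4^{2} = \left(-2\right) 16 = -32$)
$L{\left(Y \right)} = 2 + 3 Y \left(7 + Y\right)$ ($L{\left(Y \right)} = 2 + \left(Y + 2 Y\right) \left(Y + 7\right) = 2 + 3 Y \left(7 + Y\right)$)
$\left(z{\left(4,-4 \right)} + L{\left(m \right)}\right) \left(-75\right) = \left(-1 + \left(2 + 3 \left(-32\right)^{2} + 21 \left(-32\right)\right)\right) \left(-75\right) = \left(-1 + \left(2 + 3 \cdot 1024 - 672\right)\right) \left(-75\right) = \left(-1 + \left(2 + 3072 - 672\right)\right) \left(-75\right) = \left(-1 + 2402\right) \left(-75\right) = 2401 \left(-75\right) = -180075$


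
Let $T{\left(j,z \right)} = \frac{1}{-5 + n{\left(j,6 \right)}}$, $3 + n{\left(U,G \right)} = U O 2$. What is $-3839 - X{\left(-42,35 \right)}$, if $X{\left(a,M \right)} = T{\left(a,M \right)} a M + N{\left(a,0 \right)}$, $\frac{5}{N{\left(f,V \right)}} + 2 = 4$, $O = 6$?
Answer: $- \frac{984159}{256} \approx -3844.4$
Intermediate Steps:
$n{\left(U,G \right)} = -3 + 12 U$ ($n{\left(U,G \right)} = -3 + U 6 \cdot 2 = -3 + 6 U 2 = -3 + 12 U$)
$T{\left(j,z \right)} = \frac{1}{-8 + 12 j}$ ($T{\left(j,z \right)} = \frac{1}{-5 + \left(-3 + 12 j\right)} = \frac{1}{-8 + 12 j}$)
$N{\left(f,V \right)} = \frac{5}{2}$ ($N{\left(f,V \right)} = \frac{5}{-2 + 4} = \frac{5}{2}$)
$X{\left(a,M \right)} = \frac{5}{2} + \frac{M a}{4 \left(-2 + 3 a\right)}$ ($X{\left(a,M \right)} = \frac{1}{4 \left(-2 + 3 a\right)} a M + \frac{5}{2} = \frac{a}{4 \left(-2 + 3 a\right)} M + \frac{5}{2} = \frac{M a}{4 \left(-2 + 3 a\right)} + \frac{5}{2} = \frac{5}{2} + \frac{M a}{4 \left(-2 + 3 a\right)}$)
$-3839 - X{\left(-42,35 \right)} = -3839 - \frac{-20 + 30 \left(-42\right) + 35 \left(-42\right)}{4 \left(-2 + 3 \left(-42\right)\right)} = -3839 - \frac{-20 - 1260 - 1470}{4 \left(-2 - 126\right)} = -3839 - \frac{1}{4} \frac{1}{-128} \left(-2750\right) = -3839 - \frac{1}{4} \left(- \frac{1}{128}\right) \left(-2750\right) = -3839 - \frac{1375}{256} = - \frac{984159}{256}$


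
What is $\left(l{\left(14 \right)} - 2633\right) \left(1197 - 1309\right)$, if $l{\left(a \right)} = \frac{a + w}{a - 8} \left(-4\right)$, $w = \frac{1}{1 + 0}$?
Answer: $296016$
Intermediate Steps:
$w = 1$ ($w = 1^{-1} = 1$)
$l{\left(a \right)} = - \frac{4 \left(1 + a\right)}{-8 + a}$ ($l{\left(a \right)} = \frac{a + 1}{a - 8} \left(-4\right) = \frac{1 + a}{-8 + a} \left(-4\right) = - \frac{4 \left(1 + a\right)}{-8 + a}$)
$\left(l{\left(14 \right)} - 2633\right) \left(1197 - 1309\right) = \left(\frac{4 \left(-1 - 14\right)}{-8 + 14} - 2633\right) \left(1197 - 1309\right) = \left(\frac{4 \left(-1 - 14\right)}{6} - 2633\right) \left(-112\right) = \left(4 \cdot \frac{1}{6} \left(-15\right) - 2633\right) \left(-112\right) = \left(-10 - 2633\right) \left(-112\right) = \left(-2643\right) \left(-112\right) = 296016$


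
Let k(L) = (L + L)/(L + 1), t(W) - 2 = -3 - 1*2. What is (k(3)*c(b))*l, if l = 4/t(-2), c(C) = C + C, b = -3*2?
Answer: 24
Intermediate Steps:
b = -6
c(C) = 2*C
t(W) = -3 (t(W) = 2 + (-3 - 1*2) = 2 + (-3 - 2) = 2 - 5 = -3)
k(L) = 2*L/(1 + L) (k(L) = (2*L)/(1 + L) = 2*L/(1 + L))
l = -4/3 (l = 4/(-3) = 4*(-1/3) = -4/3 ≈ -1.3333)
(k(3)*c(b))*l = ((2*3/(1 + 3))*(2*(-6)))*(-4/3) = ((2*3/4)*(-12))*(-4/3) = ((2*3*(1/4))*(-12))*(-4/3) = ((3/2)*(-12))*(-4/3) = -18*(-4/3) = 24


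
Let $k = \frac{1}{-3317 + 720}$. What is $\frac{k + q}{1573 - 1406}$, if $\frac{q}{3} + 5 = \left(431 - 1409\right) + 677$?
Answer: $- \frac{2384047}{433699} \approx -5.497$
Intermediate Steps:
$q = -918$ ($q = -15 + 3 \left(\left(431 - 1409\right) + 677\right) = -15 + 3 \left(-978 + 677\right) = -15 + 3 \left(-301\right) = -15 - 903 = -918$)
$k = - \frac{1}{2597}$ ($k = \frac{1}{-2597} = - \frac{1}{2597} \approx -0.00038506$)
$\frac{k + q}{1573 - 1406} = \frac{- \frac{1}{2597} - 918}{1573 - 1406} = - \frac{2384047}{2597 \cdot 167} = \left(- \frac{2384047}{2597}\right) \frac{1}{167} = - \frac{2384047}{433699}$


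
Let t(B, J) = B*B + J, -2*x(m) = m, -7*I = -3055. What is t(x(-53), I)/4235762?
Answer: 31883/118601336 ≈ 0.00026882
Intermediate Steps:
I = 3055/7 (I = -⅐*(-3055) = 3055/7 ≈ 436.43)
x(m) = -m/2
t(B, J) = J + B² (t(B, J) = B² + J = J + B²)
t(x(-53), I)/4235762 = (3055/7 + (-½*(-53))²)/4235762 = (3055/7 + (53/2)²)*(1/4235762) = (3055/7 + 2809/4)*(1/4235762) = (31883/28)*(1/4235762) = 31883/118601336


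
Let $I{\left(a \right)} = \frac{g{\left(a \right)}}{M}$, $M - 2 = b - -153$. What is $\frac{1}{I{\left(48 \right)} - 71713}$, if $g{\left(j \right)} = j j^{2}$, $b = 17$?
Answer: $- \frac{43}{3056011} \approx -1.4071 \cdot 10^{-5}$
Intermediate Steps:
$M = 172$ ($M = 2 + \left(17 - -153\right) = 2 + \left(17 + 153\right) = 2 + 170 = 172$)
$g{\left(j \right)} = j^{3}$
$I{\left(a \right)} = \frac{a^{3}}{172}$
$\frac{1}{I{\left(48 \right)} - 71713} = \frac{1}{\frac{48^{3}}{172} - 71713} = \frac{1}{\frac{1}{172} \cdot 110592 - 71713} = \frac{1}{\frac{27648}{43} - 71713} = \frac{1}{- \frac{3056011}{43}} = - \frac{43}{3056011}$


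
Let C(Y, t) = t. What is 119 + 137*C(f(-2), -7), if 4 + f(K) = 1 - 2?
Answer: -840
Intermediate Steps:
f(K) = -5 (f(K) = -4 + (1 - 2) = -4 - 1 = -5)
119 + 137*C(f(-2), -7) = 119 + 137*(-7) = 119 - 959 = -840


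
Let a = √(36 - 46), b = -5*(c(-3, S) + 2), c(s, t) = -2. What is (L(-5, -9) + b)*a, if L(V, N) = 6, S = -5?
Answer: 6*I*√10 ≈ 18.974*I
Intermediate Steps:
b = 0 (b = -5*(-2 + 2) = -5*0 = 0)
a = I*√10 (a = √(-10) = I*√10 ≈ 3.1623*I)
(L(-5, -9) + b)*a = (6 + 0)*(I*√10) = 6*(I*√10) = 6*I*√10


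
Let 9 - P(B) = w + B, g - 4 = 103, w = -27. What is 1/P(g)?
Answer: -1/71 ≈ -0.014085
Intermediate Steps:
g = 107 (g = 4 + 103 = 107)
P(B) = 36 - B (P(B) = 9 - (-27 + B) = 9 + (27 - B) = 36 - B)
1/P(g) = 1/(36 - 1*107) = 1/(36 - 107) = 1/(-71) = -1/71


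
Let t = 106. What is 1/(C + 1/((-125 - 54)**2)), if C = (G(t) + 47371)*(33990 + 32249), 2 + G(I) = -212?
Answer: 32041/100084309669444 ≈ 3.2014e-10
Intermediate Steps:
G(I) = -214 (G(I) = -2 - 212 = -214)
C = 3123632523 (C = (-214 + 47371)*(33990 + 32249) = 47157*66239 = 3123632523)
1/(C + 1/((-125 - 54)**2)) = 1/(3123632523 + 1/((-125 - 54)**2)) = 1/(3123632523 + 1/((-179)**2)) = 1/(3123632523 + 1/32041) = 1/(100084309669444/32041) = 32041/100084309669444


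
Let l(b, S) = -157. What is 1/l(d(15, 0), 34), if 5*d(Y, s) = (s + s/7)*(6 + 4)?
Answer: -1/157 ≈ -0.0063694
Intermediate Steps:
d(Y, s) = 16*s/7 (d(Y, s) = ((s + s/7)*(6 + 4))/5 = ((s + s*(1/7))*10)/5 = ((s + s/7)*10)/5 = ((8*s/7)*10)/5 = (80*s/7)/5 = 16*s/7)
1/l(d(15, 0), 34) = 1/(-157) = -1/157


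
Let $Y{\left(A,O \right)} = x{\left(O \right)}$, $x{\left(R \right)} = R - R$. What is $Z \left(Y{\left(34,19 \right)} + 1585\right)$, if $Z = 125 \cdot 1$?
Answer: $198125$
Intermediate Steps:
$x{\left(R \right)} = 0$
$Z = 125$
$Y{\left(A,O \right)} = 0$
$Z \left(Y{\left(34,19 \right)} + 1585\right) = 125 \left(0 + 1585\right) = 125 \cdot 1585 = 198125$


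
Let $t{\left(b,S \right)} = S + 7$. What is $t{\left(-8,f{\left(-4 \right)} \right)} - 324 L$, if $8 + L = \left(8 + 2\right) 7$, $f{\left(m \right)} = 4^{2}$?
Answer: $-20065$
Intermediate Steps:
$f{\left(m \right)} = 16$
$t{\left(b,S \right)} = 7 + S$
$L = 62$ ($L = -8 + \left(8 + 2\right) 7 = -8 + 10 \cdot 7 = -8 + 70 = 62$)
$t{\left(-8,f{\left(-4 \right)} \right)} - 324 L = \left(7 + 16\right) - 20088 = 23 - 20088 = -20065$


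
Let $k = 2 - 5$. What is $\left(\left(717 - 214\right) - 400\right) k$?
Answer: $-309$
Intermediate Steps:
$k = -3$
$\left(\left(717 - 214\right) - 400\right) k = \left(\left(717 - 214\right) - 400\right) \left(-3\right) = \left(503 - 400\right) \left(-3\right) = 103 \left(-3\right) = -309$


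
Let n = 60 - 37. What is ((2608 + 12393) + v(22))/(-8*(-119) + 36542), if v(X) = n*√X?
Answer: 15001/37494 + 23*√22/37494 ≈ 0.40297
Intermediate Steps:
n = 23
v(X) = 23*√X
((2608 + 12393) + v(22))/(-8*(-119) + 36542) = ((2608 + 12393) + 23*√22)/(-8*(-119) + 36542) = (15001 + 23*√22)/(952 + 36542) = (15001 + 23*√22)/37494 = (15001 + 23*√22)*(1/37494) = 15001/37494 + 23*√22/37494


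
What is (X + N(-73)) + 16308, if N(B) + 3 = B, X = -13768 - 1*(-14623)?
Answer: 17087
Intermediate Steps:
X = 855 (X = -13768 + 14623 = 855)
N(B) = -3 + B
(X + N(-73)) + 16308 = (855 + (-3 - 73)) + 16308 = (855 - 76) + 16308 = 779 + 16308 = 17087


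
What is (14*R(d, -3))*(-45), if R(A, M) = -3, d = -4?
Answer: 1890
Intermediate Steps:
(14*R(d, -3))*(-45) = (14*(-3))*(-45) = -42*(-45) = 1890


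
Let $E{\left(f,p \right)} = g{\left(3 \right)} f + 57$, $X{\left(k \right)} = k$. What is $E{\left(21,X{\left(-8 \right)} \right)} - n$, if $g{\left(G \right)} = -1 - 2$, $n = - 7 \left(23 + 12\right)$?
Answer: $239$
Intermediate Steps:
$n = -245$ ($n = \left(-7\right) 35 = -245$)
$g{\left(G \right)} = -3$
$E{\left(f,p \right)} = 57 - 3 f$ ($E{\left(f,p \right)} = - 3 f + 57 = 57 - 3 f$)
$E{\left(21,X{\left(-8 \right)} \right)} - n = \left(57 - 63\right) - -245 = \left(57 - 63\right) + 245 = -6 + 245 = 239$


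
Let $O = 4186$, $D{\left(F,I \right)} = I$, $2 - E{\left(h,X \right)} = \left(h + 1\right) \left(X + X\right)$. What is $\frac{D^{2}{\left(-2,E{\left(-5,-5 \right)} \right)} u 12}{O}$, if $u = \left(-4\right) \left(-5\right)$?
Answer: $\frac{173280}{2093} \approx 82.79$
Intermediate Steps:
$u = 20$
$E{\left(h,X \right)} = 2 - 2 X \left(1 + h\right)$ ($E{\left(h,X \right)} = 2 - \left(h + 1\right) \left(X + X\right) = 2 - \left(1 + h\right) 2 X = 2 - 2 X \left(1 + h\right)$)
$\frac{D^{2}{\left(-2,E{\left(-5,-5 \right)} \right)} u 12}{O} = \frac{\left(2 - -10 - \left(-10\right) \left(-5\right)\right)^{2} \cdot 20 \cdot 12}{4186} = \left(2 + 10 - 50\right)^{2} \cdot 20 \cdot 12 \cdot \frac{1}{4186} = \left(-38\right)^{2} \cdot 20 \cdot 12 \cdot \frac{1}{4186} = 1444 \cdot 20 \cdot 12 \cdot \frac{1}{4186} = 28880 \cdot 12 \cdot \frac{1}{4186} = 346560 \cdot \frac{1}{4186} = \frac{173280}{2093}$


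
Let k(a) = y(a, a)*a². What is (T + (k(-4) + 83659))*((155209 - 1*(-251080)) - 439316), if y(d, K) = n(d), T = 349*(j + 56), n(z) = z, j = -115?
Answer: -2080833108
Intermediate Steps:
T = -20591 (T = 349*(-115 + 56) = 349*(-59) = -20591)
y(d, K) = d
k(a) = a³ (k(a) = a*a² = a³)
(T + (k(-4) + 83659))*((155209 - 1*(-251080)) - 439316) = (-20591 + ((-4)³ + 83659))*((155209 - 1*(-251080)) - 439316) = (-20591 + (-64 + 83659))*((155209 + 251080) - 439316) = (-20591 + 83595)*(406289 - 439316) = 63004*(-33027) = -2080833108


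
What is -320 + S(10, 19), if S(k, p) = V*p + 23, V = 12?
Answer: -69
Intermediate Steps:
S(k, p) = 23 + 12*p (S(k, p) = 12*p + 23 = 23 + 12*p)
-320 + S(10, 19) = -320 + (23 + 12*19) = -320 + (23 + 228) = -320 + 251 = -69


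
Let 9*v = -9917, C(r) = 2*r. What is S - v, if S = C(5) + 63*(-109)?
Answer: -51796/9 ≈ -5755.1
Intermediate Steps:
v = -9917/9 (v = (⅑)*(-9917) = -9917/9 ≈ -1101.9)
S = -6857 (S = 2*5 + 63*(-109) = 10 - 6867 = -6857)
S - v = -6857 - 1*(-9917/9) = -6857 + 9917/9 = -51796/9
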